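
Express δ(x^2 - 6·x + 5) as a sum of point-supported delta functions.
\frac{\delta(x - 5) + \delta(x - 1)}{4}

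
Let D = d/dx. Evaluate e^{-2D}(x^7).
x^{7} - 14 x^{6} + 84 x^{5} - 280 x^{4} + 560 x^{3} - 672 x^{2} + 448 x - 128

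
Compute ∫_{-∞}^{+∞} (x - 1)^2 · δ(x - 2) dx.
1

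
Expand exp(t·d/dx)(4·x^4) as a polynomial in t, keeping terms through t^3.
4 x \left(4 t^{3} + 6 t^{2} x + 4 t x^{2} + x^{3}\right)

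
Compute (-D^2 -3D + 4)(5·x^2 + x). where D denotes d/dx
20 x^{2} - 26 x - 13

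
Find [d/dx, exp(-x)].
- e^{- x}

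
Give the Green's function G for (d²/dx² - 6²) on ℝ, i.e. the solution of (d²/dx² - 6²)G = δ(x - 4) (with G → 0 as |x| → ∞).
-\frac{e^{-6|x - 4|}}{12}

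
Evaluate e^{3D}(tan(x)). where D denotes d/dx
\tan{\left(x + 3 \right)}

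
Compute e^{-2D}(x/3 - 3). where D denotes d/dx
\frac{x}{3} - \frac{11}{3}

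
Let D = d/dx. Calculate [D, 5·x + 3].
5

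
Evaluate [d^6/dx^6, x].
6\frac{d^{5}}{dx^{5}}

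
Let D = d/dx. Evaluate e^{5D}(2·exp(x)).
2 e^{x + 5}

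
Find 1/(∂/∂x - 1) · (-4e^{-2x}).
\frac{4 e^{- 2 x}}{3}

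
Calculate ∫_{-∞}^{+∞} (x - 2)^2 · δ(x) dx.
4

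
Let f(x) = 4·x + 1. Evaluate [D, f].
4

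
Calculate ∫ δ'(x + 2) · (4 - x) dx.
1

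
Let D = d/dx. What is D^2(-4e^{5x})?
- 100 e^{5 x}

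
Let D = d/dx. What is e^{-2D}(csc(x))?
\csc{\left(x - 2 \right)}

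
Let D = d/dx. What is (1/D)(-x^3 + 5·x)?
- \frac{x^{4}}{4} + \frac{5 x^{2}}{2}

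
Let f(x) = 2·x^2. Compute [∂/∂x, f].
4 x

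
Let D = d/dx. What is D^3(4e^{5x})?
500 e^{5 x}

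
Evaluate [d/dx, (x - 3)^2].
2 x - 6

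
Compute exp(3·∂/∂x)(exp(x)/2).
\frac{e^{x + 3}}{2}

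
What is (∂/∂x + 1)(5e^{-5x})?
- 20 e^{- 5 x}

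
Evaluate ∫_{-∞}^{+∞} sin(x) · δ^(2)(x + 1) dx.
\sin{\left(1 \right)}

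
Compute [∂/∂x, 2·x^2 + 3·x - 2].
4 x + 3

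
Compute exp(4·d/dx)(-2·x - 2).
- 2 x - 10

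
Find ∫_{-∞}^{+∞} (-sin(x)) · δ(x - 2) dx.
- \sin{\left(2 \right)}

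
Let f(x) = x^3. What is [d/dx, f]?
3 x^{2}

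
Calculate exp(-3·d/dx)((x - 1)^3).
x^{3} - 12 x^{2} + 48 x - 64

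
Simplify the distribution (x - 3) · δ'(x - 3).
-\delta(x - 3)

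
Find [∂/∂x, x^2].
2 x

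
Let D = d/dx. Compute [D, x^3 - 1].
3 x^{2}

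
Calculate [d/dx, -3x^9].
- 27 x^{8}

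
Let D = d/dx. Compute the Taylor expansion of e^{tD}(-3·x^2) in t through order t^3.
- 3 t^{2} - 6 t x - 3 x^{2}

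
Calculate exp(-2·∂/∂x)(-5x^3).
- 5 x^{3} + 30 x^{2} - 60 x + 40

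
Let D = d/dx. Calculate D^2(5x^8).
280 x^{6}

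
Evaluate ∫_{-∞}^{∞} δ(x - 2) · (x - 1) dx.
1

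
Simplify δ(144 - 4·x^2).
\frac{\delta(x - 6) + \delta(x + 6)}{48}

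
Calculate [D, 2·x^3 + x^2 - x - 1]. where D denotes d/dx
6 x^{2} + 2 x - 1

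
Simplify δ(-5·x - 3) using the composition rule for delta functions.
\frac{\delta(x + 3/5)}{5}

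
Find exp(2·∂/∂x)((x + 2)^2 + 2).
x^{2} + 8 x + 18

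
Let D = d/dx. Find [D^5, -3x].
-15D^{4}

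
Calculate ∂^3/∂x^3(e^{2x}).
8 e^{2 x}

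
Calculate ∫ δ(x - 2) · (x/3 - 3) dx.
- \frac{7}{3}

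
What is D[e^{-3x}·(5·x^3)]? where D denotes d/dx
15 x^{2} \left(1 - x\right) e^{- 3 x}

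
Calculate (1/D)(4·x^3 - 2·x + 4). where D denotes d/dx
x^{4} - x^{2} + 4 x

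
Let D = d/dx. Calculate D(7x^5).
35 x^{4}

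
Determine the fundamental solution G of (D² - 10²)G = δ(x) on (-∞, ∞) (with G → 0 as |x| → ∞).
-\frac{e^{-10|x|}}{20}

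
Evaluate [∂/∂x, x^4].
4 x^{3}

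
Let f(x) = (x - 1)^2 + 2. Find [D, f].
2 x - 2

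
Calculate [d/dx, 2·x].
2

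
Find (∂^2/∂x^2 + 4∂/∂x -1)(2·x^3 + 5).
- 2 x^{3} + 24 x^{2} + 12 x - 5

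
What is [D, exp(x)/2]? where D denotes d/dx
\frac{e^{x}}{2}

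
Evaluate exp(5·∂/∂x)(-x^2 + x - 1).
- x^{2} - 9 x - 21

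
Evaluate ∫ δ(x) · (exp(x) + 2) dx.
3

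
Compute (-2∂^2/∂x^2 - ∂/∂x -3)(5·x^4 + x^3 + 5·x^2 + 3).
- 15 x^{4} - 23 x^{3} - 138 x^{2} - 22 x - 29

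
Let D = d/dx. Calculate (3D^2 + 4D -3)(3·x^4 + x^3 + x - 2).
- 9 x^{4} + 45 x^{3} + 120 x^{2} + 15 x + 10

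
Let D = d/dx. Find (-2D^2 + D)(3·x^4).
12 x^{2} \left(x - 6\right)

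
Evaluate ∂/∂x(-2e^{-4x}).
8 e^{- 4 x}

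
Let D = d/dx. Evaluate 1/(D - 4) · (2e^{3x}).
- 2 e^{3 x}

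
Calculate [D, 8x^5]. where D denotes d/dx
40 x^{4}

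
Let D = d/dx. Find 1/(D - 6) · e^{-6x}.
- \frac{e^{- 6 x}}{12}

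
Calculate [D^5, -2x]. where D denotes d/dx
-10D^{4}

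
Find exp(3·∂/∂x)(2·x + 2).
2 x + 8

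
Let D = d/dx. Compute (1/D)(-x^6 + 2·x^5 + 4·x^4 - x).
- \frac{x^{7}}{7} + \frac{x^{6}}{3} + \frac{4 x^{5}}{5} - \frac{x^{2}}{2}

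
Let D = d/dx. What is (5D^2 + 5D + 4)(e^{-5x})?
104 e^{- 5 x}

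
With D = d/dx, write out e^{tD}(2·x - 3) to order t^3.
2 t + 2 x - 3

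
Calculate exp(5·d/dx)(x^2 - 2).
x^{2} + 10 x + 23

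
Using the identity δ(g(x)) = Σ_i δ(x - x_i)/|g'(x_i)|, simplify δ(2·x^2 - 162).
\frac{\delta(x - 9) + \delta(x + 9)}{36}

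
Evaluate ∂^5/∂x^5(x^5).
120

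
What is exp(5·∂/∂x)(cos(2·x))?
\cos{\left(2 x + 10 \right)}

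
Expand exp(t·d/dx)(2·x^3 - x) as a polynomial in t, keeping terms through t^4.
2 t^{3} + 6 t^{2} x + t \left(6 x^{2} - 1\right) + 2 x^{3} - x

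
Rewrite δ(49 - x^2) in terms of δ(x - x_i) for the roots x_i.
\frac{\delta(x - 7) + \delta(x + 7)}{14}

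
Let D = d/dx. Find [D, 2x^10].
20 x^{9}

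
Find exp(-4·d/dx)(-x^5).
- x^{5} + 20 x^{4} - 160 x^{3} + 640 x^{2} - 1280 x + 1024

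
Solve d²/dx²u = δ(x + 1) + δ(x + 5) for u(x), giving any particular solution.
\frac{|x + 1|}{2} + \frac{|x + 5|}{2}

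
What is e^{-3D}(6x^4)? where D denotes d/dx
6 x^{4} - 72 x^{3} + 324 x^{2} - 648 x + 486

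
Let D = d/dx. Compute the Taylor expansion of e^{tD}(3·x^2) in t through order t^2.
3 t^{2} + 6 t x + 3 x^{2}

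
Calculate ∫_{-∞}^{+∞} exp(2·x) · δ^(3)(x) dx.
-8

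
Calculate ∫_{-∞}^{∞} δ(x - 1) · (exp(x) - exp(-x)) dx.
2 \sinh{\left(1 \right)}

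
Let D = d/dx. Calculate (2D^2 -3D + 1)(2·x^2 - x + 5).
2 x^{2} - 13 x + 16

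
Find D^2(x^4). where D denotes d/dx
12 x^{2}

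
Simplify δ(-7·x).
\frac{\delta(x)}{7}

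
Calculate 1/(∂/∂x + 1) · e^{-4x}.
- \frac{e^{- 4 x}}{3}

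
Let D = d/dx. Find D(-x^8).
- 8 x^{7}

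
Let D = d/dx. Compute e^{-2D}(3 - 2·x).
7 - 2 x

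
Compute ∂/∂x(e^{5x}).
5 e^{5 x}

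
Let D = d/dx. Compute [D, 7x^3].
21 x^{2}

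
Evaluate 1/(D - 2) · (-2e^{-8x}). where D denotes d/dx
\frac{e^{- 8 x}}{5}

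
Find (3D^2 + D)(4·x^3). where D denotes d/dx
12 x \left(x + 6\right)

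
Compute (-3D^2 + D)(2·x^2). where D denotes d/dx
4 x - 12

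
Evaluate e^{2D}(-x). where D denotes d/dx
- x - 2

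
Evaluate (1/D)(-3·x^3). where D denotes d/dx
- \frac{3 x^{4}}{4}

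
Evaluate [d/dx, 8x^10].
80 x^{9}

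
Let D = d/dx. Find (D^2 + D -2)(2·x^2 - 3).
- 4 x^{2} + 4 x + 10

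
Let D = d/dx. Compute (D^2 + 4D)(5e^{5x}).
225 e^{5 x}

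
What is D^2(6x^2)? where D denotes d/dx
12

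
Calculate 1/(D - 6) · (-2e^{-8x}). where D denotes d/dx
\frac{e^{- 8 x}}{7}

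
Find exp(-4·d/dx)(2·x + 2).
2 x - 6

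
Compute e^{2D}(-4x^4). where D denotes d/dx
- 4 x^{4} - 32 x^{3} - 96 x^{2} - 128 x - 64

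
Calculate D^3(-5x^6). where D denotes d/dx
- 600 x^{3}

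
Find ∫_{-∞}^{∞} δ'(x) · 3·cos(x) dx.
0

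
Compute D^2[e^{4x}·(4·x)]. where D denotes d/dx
\left(64 x + 32\right) e^{4 x}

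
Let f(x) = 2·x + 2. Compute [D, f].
2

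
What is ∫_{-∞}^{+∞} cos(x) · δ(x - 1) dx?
\cos{\left(1 \right)}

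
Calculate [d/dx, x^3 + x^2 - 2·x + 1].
3 x^{2} + 2 x - 2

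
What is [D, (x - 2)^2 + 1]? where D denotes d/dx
2 x - 4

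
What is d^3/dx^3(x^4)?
24 x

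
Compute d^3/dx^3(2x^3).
12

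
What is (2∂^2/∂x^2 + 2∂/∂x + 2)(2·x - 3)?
4 x - 2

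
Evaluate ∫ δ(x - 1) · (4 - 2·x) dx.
2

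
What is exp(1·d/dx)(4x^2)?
4 x^{2} + 8 x + 4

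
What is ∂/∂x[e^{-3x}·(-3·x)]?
3 \left(3 x - 1\right) e^{- 3 x}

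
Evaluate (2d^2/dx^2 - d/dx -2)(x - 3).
5 - 2 x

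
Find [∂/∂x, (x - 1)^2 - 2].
2 x - 2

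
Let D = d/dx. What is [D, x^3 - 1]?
3 x^{2}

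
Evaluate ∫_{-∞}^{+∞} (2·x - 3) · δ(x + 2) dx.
-7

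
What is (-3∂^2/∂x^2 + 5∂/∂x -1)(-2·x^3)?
2 x \left(x^{2} - 15 x + 18\right)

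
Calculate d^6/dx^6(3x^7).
15120 x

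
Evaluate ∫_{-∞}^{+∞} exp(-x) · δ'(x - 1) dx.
e^{-1}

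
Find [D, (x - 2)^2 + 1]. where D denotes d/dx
2 x - 4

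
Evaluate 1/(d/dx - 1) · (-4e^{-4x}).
\frac{4 e^{- 4 x}}{5}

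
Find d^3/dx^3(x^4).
24 x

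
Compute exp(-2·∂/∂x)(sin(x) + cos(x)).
\sqrt{2} \cos{\left(- x + \frac{\pi}{4} + 2 \right)}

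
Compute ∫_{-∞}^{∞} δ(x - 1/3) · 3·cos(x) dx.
3 \cos{\left(\frac{1}{3} \right)}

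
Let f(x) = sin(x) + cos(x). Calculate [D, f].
- \sin{\left(x \right)} + \cos{\left(x \right)}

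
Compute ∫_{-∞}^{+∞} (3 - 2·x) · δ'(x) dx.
2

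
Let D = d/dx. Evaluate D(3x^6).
18 x^{5}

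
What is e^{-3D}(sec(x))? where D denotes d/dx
\sec{\left(x - 3 \right)}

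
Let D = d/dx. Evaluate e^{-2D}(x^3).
x^{3} - 6 x^{2} + 12 x - 8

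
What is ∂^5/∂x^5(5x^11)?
277200 x^{6}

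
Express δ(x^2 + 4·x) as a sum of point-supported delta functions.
\frac{\delta(x + 4) + \delta(x)}{4}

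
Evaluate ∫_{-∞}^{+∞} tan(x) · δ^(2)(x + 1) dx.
- 2 \tan^{3}{\left(1 \right)} - 2 \tan{\left(1 \right)}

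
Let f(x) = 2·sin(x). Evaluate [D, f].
2 \cos{\left(x \right)}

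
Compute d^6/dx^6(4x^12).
2661120 x^{6}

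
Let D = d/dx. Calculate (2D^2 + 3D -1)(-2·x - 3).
2 x - 3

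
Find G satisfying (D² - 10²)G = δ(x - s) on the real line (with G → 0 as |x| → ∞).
-\frac{e^{-10|x-s|}}{20}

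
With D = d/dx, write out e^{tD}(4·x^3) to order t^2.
4 x \left(3 t^{2} + 3 t x + x^{2}\right)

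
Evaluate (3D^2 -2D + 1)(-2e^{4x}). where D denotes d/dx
- 82 e^{4 x}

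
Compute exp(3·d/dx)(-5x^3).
- 5 x^{3} - 45 x^{2} - 135 x - 135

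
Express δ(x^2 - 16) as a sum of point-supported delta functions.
\frac{\delta(x - 4) + \delta(x + 4)}{8}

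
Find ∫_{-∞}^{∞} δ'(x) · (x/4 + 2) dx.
- \frac{1}{4}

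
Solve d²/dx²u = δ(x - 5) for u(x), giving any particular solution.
\frac{|x - 5|}{2}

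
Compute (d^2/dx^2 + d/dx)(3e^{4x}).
60 e^{4 x}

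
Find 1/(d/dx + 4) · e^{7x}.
\frac{e^{7 x}}{11}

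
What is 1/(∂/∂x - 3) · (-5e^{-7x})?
\frac{e^{- 7 x}}{2}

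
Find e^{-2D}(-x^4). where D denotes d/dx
- x^{4} + 8 x^{3} - 24 x^{2} + 32 x - 16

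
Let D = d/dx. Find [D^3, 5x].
15D^{2}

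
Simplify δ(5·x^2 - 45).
\frac{\delta(x - 3) + \delta(x + 3)}{30}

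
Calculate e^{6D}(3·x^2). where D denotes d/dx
3 x^{2} + 36 x + 108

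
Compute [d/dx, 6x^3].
18 x^{2}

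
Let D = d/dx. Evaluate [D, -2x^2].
- 4 x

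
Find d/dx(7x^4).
28 x^{3}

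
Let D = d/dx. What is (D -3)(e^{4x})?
e^{4 x}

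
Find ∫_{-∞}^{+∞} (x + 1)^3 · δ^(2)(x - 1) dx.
12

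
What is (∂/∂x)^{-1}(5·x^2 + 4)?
\frac{5 x^{3}}{3} + 4 x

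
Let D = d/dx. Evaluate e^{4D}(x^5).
x^{5} + 20 x^{4} + 160 x^{3} + 640 x^{2} + 1280 x + 1024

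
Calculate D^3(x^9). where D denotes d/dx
504 x^{6}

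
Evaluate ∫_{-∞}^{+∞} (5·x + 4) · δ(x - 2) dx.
14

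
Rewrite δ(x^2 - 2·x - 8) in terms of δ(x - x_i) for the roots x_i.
\frac{\delta(x + 2) + \delta(x - 4)}{6}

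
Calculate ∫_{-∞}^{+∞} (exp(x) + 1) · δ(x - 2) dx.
1 + e^{2}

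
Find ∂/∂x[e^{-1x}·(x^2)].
x \left(2 - x\right) e^{- x}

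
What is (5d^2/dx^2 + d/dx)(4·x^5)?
20 x^{3} \left(x + 20\right)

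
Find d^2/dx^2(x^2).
2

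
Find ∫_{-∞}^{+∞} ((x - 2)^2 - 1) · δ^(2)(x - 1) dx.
2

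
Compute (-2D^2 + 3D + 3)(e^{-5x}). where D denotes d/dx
- 62 e^{- 5 x}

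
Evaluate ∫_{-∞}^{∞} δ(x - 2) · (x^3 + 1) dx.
9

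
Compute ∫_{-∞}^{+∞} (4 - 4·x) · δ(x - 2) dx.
-4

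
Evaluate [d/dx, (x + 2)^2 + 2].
2 x + 4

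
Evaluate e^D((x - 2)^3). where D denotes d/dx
x^{3} - 3 x^{2} + 3 x - 1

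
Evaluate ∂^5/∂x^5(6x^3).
0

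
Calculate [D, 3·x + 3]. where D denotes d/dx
3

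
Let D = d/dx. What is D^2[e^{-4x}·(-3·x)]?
24 \left(1 - 2 x\right) e^{- 4 x}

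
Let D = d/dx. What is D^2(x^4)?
12 x^{2}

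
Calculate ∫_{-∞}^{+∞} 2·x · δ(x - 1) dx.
2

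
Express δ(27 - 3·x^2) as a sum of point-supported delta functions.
\frac{\delta(x - 3) + \delta(x + 3)}{18}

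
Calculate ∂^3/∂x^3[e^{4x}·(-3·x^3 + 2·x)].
\left(- 192 x^{3} - 432 x^{2} - 88 x + 78\right) e^{4 x}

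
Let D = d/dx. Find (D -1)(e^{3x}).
2 e^{3 x}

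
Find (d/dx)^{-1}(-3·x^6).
- \frac{3 x^{7}}{7}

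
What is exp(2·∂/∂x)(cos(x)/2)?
\frac{\cos{\left(x + 2 \right)}}{2}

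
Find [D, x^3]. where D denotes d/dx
3 x^{2}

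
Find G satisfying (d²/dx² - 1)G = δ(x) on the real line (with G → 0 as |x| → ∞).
-\frac{e^{-|x|}}{2}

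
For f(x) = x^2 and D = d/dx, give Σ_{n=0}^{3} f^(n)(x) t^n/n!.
t^{2} + 2 t x + x^{2}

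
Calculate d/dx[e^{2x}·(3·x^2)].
6 x \left(x + 1\right) e^{2 x}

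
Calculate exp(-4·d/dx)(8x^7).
8 x^{7} - 224 x^{6} + 2688 x^{5} - 17920 x^{4} + 71680 x^{3} - 172032 x^{2} + 229376 x - 131072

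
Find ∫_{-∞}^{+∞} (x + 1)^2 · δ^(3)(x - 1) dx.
0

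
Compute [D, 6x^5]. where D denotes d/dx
30 x^{4}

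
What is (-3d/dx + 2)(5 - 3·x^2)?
- 6 x^{2} + 18 x + 10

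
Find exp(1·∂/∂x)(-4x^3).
- 4 x^{3} - 12 x^{2} - 12 x - 4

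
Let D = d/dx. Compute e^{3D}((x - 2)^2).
x^{2} + 2 x + 1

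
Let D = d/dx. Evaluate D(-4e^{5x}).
- 20 e^{5 x}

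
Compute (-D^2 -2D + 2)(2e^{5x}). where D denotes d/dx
- 66 e^{5 x}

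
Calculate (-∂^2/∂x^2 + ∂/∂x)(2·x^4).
8 x^{2} \left(x - 3\right)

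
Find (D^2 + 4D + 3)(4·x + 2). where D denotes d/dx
12 x + 22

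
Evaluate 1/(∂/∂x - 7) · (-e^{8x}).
- e^{8 x}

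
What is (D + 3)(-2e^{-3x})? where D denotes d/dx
0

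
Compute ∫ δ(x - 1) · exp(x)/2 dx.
\frac{e}{2}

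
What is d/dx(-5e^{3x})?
- 15 e^{3 x}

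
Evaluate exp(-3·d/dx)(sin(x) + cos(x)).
\sqrt{2} \cos{\left(- x + \frac{\pi}{4} + 3 \right)}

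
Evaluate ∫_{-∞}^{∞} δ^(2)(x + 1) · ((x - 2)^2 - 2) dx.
2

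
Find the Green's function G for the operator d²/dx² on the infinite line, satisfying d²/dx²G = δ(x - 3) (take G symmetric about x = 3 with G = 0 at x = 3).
\frac{|x - 3|}{2}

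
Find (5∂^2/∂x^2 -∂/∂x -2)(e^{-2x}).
20 e^{- 2 x}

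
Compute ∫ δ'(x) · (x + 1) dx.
-1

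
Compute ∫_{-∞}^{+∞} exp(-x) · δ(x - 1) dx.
e^{-1}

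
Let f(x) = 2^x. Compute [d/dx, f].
2^{x} \log{\left(2 \right)}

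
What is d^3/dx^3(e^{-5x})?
- 125 e^{- 5 x}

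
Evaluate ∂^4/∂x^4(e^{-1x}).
e^{- x}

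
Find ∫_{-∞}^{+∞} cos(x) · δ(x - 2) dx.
\cos{\left(2 \right)}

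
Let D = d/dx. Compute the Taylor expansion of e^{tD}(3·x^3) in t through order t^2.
3 x \left(3 t^{2} + 3 t x + x^{2}\right)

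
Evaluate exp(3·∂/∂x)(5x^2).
5 x^{2} + 30 x + 45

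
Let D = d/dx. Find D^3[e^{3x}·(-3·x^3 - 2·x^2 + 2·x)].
27 x \left(- 3 x^{2} - 11 x - 8\right) e^{3 x}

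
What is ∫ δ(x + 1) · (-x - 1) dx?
0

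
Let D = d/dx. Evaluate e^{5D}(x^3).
x^{3} + 15 x^{2} + 75 x + 125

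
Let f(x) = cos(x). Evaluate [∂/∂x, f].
- \sin{\left(x \right)}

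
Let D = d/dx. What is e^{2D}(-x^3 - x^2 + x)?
- x^{3} - 7 x^{2} - 15 x - 10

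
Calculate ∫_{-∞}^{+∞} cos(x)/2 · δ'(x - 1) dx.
\frac{\sin{\left(1 \right)}}{2}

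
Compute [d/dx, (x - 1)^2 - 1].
2 x - 2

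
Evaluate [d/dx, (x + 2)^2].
2 x + 4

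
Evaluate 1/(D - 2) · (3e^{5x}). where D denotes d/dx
e^{5 x}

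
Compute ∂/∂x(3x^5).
15 x^{4}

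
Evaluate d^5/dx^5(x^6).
720 x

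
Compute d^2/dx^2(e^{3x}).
9 e^{3 x}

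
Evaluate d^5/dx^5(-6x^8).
- 40320 x^{3}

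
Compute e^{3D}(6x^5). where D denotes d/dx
6 x^{5} + 90 x^{4} + 540 x^{3} + 1620 x^{2} + 2430 x + 1458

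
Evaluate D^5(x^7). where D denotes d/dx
2520 x^{2}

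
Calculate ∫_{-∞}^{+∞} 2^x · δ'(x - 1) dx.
- \log{\left(4 \right)}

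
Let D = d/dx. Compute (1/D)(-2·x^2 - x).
- \frac{2 x^{3}}{3} - \frac{x^{2}}{2}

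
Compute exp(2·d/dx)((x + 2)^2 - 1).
x^{2} + 8 x + 15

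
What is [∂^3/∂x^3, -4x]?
-12\frac{d^{2}}{dx^{2}}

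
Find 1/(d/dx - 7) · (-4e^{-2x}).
\frac{4 e^{- 2 x}}{9}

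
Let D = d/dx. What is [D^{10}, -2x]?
-20D^{9}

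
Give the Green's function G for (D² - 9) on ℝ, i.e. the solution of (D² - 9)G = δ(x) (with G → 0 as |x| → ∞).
-\frac{e^{-3|x|}}{6}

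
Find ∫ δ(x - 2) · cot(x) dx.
\cot{\left(2 \right)}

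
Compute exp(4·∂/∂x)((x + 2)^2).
x^{2} + 12 x + 36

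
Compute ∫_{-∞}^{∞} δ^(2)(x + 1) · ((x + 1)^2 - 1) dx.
2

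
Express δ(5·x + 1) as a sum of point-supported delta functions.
\frac{\delta(x + 1/5)}{5}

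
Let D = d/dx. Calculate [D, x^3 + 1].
3 x^{2}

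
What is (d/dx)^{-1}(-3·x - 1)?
- \frac{3 x^{2}}{2} - x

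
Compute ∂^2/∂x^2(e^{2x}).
4 e^{2 x}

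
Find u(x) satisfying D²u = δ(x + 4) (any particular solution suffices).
\frac{|x + 4|}{2}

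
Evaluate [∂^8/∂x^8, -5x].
-40\frac{d^{7}}{dx^{7}}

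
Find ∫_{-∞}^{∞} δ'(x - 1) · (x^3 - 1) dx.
-3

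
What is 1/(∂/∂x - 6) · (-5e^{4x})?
\frac{5 e^{4 x}}{2}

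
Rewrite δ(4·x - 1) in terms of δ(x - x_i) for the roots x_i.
\frac{\delta(x - 1/4)}{4}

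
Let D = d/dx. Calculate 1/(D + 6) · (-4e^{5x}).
- \frac{4 e^{5 x}}{11}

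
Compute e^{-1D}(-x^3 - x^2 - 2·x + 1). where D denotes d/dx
- x^{3} + 2 x^{2} - 3 x + 3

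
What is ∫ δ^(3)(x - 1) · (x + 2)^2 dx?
0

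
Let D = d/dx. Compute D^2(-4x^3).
- 24 x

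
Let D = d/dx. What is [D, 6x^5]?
30 x^{4}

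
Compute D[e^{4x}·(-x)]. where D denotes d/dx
\left(- 4 x - 1\right) e^{4 x}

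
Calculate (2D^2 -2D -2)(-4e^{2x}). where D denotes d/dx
- 8 e^{2 x}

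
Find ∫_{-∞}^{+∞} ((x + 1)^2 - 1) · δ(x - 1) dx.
3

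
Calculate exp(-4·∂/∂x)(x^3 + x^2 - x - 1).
x^{3} - 11 x^{2} + 39 x - 45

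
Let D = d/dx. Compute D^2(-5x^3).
- 30 x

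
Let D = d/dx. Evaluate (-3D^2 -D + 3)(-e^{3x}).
27 e^{3 x}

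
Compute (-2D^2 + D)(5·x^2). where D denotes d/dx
10 x - 20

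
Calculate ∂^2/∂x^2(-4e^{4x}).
- 64 e^{4 x}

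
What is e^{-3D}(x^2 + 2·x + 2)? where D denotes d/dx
x^{2} - 4 x + 5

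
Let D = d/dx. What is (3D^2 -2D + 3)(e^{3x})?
24 e^{3 x}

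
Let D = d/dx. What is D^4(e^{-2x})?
16 e^{- 2 x}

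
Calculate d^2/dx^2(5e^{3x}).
45 e^{3 x}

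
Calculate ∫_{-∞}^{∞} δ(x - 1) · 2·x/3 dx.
\frac{2}{3}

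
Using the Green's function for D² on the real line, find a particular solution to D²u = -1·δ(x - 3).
-\frac{|x - 3|}{2}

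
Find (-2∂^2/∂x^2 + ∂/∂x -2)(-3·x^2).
6 x^{2} - 6 x + 12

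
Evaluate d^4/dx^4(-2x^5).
- 240 x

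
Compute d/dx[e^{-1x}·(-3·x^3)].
3 x^{2} \left(x - 3\right) e^{- x}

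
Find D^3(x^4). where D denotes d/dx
24 x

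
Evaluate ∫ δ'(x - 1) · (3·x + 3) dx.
-3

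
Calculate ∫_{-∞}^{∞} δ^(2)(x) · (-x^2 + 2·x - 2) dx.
-2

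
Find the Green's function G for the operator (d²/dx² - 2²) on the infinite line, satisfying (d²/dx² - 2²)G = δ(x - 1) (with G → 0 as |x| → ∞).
-\frac{e^{-2|x - 1|}}{4}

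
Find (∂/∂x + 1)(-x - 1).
- x - 2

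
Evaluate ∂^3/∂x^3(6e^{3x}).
162 e^{3 x}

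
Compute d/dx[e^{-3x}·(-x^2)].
x \left(3 x - 2\right) e^{- 3 x}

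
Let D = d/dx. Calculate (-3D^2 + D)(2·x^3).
6 x \left(x - 6\right)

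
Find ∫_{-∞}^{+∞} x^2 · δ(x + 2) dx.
4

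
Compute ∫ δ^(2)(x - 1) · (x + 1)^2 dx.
2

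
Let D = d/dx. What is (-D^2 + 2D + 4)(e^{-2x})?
- 4 e^{- 2 x}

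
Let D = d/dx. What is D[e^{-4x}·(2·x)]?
2 \left(1 - 4 x\right) e^{- 4 x}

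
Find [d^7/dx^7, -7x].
-49\frac{d^{6}}{dx^{6}}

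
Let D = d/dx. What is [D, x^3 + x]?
3 x^{2} + 1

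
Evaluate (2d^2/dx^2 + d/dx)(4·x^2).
8 x + 16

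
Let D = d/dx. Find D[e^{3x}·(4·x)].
\left(12 x + 4\right) e^{3 x}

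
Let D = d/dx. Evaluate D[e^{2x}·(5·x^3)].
x^{2} \left(10 x + 15\right) e^{2 x}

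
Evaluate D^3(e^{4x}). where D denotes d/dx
64 e^{4 x}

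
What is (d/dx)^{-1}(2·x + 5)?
x^{2} + 5 x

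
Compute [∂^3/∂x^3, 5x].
15\frac{d^{2}}{dx^{2}}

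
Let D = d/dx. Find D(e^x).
e^{x}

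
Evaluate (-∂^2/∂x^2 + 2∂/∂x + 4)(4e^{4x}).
- 16 e^{4 x}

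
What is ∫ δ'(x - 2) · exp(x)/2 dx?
- \frac{e^{2}}{2}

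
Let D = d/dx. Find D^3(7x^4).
168 x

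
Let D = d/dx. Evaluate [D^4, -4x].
-16D^{3}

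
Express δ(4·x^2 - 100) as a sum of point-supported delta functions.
\frac{\delta(x - 5) + \delta(x + 5)}{40}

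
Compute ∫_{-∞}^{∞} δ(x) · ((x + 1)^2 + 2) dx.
3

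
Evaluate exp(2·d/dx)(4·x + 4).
4 x + 12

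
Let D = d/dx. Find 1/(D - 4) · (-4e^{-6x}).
\frac{2 e^{- 6 x}}{5}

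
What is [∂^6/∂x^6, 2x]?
12\frac{d^{5}}{dx^{5}}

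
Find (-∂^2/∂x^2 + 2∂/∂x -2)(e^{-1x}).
- 5 e^{- x}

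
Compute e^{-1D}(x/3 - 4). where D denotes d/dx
\frac{x}{3} - \frac{13}{3}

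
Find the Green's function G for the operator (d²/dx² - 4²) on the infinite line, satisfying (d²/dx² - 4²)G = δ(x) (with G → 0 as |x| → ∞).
-\frac{e^{-4|x|}}{8}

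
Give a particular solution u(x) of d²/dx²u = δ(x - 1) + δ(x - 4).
\frac{|x - 1|}{2} + \frac{|x - 4|}{2}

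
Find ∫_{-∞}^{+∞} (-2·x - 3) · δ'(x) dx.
2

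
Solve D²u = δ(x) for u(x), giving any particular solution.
\frac{|x|}{2}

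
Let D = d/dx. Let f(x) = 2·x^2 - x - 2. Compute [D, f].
4 x - 1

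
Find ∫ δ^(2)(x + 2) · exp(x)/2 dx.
\frac{1}{2 e^{2}}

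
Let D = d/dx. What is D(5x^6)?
30 x^{5}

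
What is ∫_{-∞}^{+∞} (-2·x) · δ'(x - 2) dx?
2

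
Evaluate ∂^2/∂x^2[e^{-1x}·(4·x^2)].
4 \left(x^{2} - 4 x + 2\right) e^{- x}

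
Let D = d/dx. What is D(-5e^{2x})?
- 10 e^{2 x}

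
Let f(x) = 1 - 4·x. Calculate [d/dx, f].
-4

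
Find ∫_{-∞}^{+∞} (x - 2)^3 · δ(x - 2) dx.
0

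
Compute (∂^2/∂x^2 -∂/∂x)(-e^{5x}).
- 20 e^{5 x}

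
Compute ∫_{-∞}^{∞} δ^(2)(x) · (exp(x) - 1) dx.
1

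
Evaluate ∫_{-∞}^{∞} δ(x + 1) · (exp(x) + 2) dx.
e^{-1} + 2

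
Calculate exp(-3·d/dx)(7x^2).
7 x^{2} - 42 x + 63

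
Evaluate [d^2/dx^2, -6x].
-12\frac{d}{dx}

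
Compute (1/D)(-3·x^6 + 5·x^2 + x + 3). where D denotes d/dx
- \frac{3 x^{7}}{7} + \frac{5 x^{3}}{3} + \frac{x^{2}}{2} + 3 x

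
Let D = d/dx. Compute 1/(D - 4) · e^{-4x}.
- \frac{e^{- 4 x}}{8}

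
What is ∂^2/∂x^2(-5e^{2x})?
- 20 e^{2 x}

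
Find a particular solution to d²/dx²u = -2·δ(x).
-|x|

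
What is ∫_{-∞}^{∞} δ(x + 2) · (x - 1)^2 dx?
9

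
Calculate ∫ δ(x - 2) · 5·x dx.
10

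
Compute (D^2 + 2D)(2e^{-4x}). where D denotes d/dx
16 e^{- 4 x}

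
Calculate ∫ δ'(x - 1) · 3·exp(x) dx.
- 3 e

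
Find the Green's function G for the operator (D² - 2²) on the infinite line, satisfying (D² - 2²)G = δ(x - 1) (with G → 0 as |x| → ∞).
-\frac{e^{-2|x - 1|}}{4}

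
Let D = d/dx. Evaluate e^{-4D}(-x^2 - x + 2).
- x^{2} + 7 x - 10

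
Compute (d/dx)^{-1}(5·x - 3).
\frac{5 x^{2}}{2} - 3 x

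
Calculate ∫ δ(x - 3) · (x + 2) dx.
5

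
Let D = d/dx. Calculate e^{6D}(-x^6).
- x^{6} - 36 x^{5} - 540 x^{4} - 4320 x^{3} - 19440 x^{2} - 46656 x - 46656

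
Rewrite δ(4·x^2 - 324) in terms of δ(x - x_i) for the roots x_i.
\frac{\delta(x - 9) + \delta(x + 9)}{72}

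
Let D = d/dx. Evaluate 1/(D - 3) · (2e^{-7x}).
- \frac{e^{- 7 x}}{5}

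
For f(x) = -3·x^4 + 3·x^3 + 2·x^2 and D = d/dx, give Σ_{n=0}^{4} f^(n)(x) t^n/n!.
- 3 t^{4} + t^{3} \left(3 - 12 x\right) + t^{2} \left(- 18 x^{2} + 9 x + 2\right) + t x \left(- 12 x^{2} + 9 x + 4\right) - 3 x^{4} + 3 x^{3} + 2 x^{2}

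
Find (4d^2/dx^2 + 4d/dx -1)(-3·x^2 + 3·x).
3 x^{2} - 27 x - 12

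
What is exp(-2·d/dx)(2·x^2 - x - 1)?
2 x^{2} - 9 x + 9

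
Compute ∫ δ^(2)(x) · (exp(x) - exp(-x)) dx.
0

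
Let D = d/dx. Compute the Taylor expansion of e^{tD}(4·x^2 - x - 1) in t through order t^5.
4 t^{2} + t \left(8 x - 1\right) + 4 x^{2} - x - 1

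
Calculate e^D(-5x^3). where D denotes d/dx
- 5 x^{3} - 15 x^{2} - 15 x - 5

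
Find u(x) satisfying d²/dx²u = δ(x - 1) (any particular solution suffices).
\frac{|x - 1|}{2}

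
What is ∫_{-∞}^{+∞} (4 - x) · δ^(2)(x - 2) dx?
0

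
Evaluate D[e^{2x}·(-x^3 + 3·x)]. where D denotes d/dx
\left(- 3 x^{2} + 2 x \left(3 - x^{2}\right) + 3\right) e^{2 x}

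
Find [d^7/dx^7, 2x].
14\frac{d^{6}}{dx^{6}}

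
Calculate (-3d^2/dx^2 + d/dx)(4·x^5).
20 x^{3} \left(x - 12\right)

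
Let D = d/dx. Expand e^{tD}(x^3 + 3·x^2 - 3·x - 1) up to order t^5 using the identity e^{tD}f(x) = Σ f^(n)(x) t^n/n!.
t^{3} + 3 t^{2} \left(x + 1\right) + 3 t \left(x^{2} + 2 x - 1\right) + x^{3} + 3 x^{2} - 3 x - 1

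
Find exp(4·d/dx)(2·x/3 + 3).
\frac{2 x}{3} + \frac{17}{3}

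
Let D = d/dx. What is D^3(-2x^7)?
- 420 x^{4}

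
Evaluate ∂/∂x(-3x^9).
- 27 x^{8}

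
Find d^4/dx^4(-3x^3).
0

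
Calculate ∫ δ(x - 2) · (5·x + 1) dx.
11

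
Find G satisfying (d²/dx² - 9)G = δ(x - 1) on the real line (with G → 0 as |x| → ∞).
-\frac{e^{-3|x - 1|}}{6}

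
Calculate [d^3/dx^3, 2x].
6\frac{d^{2}}{dx^{2}}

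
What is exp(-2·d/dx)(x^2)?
x^{2} - 4 x + 4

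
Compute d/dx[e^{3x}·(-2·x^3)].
6 x^{2} \left(- x - 1\right) e^{3 x}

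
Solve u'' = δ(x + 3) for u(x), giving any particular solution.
\frac{|x + 3|}{2}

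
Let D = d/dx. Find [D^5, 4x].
20D^{4}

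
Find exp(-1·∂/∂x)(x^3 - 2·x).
x^{3} - 3 x^{2} + x + 1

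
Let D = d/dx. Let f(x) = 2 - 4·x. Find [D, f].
-4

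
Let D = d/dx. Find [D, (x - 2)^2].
2 x - 4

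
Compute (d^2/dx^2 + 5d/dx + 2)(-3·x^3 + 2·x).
- 6 x^{3} - 45 x^{2} - 14 x + 10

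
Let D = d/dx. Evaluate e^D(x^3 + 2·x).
x^{3} + 3 x^{2} + 5 x + 3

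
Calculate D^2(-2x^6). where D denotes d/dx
- 60 x^{4}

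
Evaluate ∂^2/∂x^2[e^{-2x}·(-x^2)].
2 \left(- 2 x^{2} + 4 x - 1\right) e^{- 2 x}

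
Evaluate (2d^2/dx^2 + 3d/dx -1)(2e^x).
8 e^{x}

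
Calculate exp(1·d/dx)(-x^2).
- x^{2} - 2 x - 1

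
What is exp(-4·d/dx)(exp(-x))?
e^{4 - x}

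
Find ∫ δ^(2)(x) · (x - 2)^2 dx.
2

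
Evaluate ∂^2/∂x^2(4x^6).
120 x^{4}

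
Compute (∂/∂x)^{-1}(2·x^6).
\frac{2 x^{7}}{7}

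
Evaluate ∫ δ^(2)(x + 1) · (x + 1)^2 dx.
2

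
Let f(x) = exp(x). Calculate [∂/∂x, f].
e^{x}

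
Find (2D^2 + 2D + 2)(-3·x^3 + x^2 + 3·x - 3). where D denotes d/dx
- 6 x^{3} - 16 x^{2} - 26 x + 4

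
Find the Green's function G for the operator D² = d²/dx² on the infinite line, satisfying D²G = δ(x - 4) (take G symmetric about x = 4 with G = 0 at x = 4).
\frac{|x - 4|}{2}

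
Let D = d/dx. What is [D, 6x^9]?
54 x^{8}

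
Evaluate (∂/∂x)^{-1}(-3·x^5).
- \frac{x^{6}}{2}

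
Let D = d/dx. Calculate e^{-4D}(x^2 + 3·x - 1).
x^{2} - 5 x + 3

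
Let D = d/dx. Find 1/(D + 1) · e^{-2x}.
- e^{- 2 x}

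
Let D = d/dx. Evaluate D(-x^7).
- 7 x^{6}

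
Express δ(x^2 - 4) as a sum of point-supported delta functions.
\frac{\delta(x + 2) + \delta(x - 2)}{4}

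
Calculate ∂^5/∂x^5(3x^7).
7560 x^{2}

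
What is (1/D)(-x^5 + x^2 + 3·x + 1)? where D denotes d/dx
- \frac{x^{6}}{6} + \frac{x^{3}}{3} + \frac{3 x^{2}}{2} + x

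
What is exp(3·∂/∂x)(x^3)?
x^{3} + 9 x^{2} + 27 x + 27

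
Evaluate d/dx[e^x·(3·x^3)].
3 x^{2} \left(x + 3\right) e^{x}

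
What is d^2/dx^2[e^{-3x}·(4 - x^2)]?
\left(- 9 x^{2} + 12 x + 34\right) e^{- 3 x}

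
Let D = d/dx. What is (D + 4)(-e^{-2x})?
- 2 e^{- 2 x}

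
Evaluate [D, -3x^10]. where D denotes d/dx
- 30 x^{9}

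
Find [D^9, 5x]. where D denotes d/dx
45D^{8}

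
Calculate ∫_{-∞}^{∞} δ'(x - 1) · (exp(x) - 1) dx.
- e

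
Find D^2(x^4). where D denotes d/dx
12 x^{2}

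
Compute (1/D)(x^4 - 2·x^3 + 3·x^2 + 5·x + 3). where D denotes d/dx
\frac{x^{5}}{5} - \frac{x^{4}}{2} + x^{3} + \frac{5 x^{2}}{2} + 3 x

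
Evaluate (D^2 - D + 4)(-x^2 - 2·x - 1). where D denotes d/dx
- 4 x^{2} - 6 x - 4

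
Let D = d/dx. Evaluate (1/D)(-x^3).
- \frac{x^{4}}{4}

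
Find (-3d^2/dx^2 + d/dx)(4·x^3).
12 x \left(x - 6\right)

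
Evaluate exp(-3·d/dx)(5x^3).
5 x^{3} - 45 x^{2} + 135 x - 135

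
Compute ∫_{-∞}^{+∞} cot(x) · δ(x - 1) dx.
\cot{\left(1 \right)}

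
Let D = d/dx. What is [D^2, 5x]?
10D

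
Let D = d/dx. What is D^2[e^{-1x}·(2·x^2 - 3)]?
\left(2 x^{2} - 8 x + 1\right) e^{- x}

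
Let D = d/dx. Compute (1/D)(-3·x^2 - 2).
- x^{3} - 2 x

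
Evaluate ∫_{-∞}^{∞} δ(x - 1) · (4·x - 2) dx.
2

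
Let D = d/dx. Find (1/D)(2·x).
x^{2}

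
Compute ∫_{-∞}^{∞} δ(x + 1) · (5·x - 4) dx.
-9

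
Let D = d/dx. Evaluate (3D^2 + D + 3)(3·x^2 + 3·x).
9 x^{2} + 15 x + 21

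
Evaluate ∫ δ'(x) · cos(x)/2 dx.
0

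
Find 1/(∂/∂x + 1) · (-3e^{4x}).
- \frac{3 e^{4 x}}{5}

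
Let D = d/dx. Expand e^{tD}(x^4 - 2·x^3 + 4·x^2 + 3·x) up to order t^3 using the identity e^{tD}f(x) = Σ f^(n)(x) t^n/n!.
t^{3} \left(4 x - 2\right) + t^{2} \left(6 x^{2} - 6 x + 4\right) + t \left(4 x^{3} - 6 x^{2} + 8 x + 3\right) + x^{4} - 2 x^{3} + 4 x^{2} + 3 x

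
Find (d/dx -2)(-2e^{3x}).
- 2 e^{3 x}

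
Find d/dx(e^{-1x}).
- e^{- x}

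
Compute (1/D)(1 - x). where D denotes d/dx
- \frac{x^{2}}{2} + x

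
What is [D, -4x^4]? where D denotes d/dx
- 16 x^{3}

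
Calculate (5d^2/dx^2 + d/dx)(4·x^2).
8 x + 40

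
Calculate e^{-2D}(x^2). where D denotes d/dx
x^{2} - 4 x + 4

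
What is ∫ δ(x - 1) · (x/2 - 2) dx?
- \frac{3}{2}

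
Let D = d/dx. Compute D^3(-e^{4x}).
- 64 e^{4 x}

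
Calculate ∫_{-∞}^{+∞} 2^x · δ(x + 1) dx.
\frac{1}{2}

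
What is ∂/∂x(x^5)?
5 x^{4}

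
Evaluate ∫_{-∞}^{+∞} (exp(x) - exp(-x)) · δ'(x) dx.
-2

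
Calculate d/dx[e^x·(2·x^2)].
2 x \left(x + 2\right) e^{x}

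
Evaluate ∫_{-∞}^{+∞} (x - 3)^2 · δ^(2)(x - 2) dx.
2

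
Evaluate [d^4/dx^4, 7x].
28\frac{d^{3}}{dx^{3}}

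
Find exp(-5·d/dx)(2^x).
2^{x - 5}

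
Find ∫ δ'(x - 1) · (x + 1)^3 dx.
-12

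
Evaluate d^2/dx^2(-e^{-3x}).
- 9 e^{- 3 x}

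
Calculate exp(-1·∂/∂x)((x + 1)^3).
x^{3}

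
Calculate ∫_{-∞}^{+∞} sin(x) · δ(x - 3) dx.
\sin{\left(3 \right)}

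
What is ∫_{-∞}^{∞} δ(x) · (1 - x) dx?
1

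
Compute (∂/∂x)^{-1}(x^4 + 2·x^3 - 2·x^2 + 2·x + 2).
\frac{x^{5}}{5} + \frac{x^{4}}{2} - \frac{2 x^{3}}{3} + x^{2} + 2 x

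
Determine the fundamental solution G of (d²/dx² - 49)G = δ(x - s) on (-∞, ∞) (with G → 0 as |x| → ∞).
-\frac{e^{-7|x-s|}}{14}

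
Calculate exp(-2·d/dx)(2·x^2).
2 x^{2} - 8 x + 8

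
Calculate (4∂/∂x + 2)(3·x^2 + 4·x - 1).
6 x^{2} + 32 x + 14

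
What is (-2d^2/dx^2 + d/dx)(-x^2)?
4 - 2 x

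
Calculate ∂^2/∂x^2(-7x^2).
-14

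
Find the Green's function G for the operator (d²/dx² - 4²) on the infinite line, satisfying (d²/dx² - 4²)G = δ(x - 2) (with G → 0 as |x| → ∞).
-\frac{e^{-4|x - 2|}}{8}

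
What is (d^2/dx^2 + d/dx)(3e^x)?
6 e^{x}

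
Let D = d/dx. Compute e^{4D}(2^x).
2^{x + 4}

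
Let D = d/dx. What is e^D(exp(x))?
e^{x + 1}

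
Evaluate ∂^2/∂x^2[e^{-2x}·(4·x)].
16 \left(x - 1\right) e^{- 2 x}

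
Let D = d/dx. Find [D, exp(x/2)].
\frac{e^{\frac{x}{2}}}{2}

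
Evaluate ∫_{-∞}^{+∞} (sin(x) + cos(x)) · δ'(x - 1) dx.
- \cos{\left(1 \right)} + \sin{\left(1 \right)}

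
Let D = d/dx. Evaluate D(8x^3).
24 x^{2}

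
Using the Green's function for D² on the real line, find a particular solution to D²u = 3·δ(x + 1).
\frac{3|x + 1|}{2}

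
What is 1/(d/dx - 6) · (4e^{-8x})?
- \frac{2 e^{- 8 x}}{7}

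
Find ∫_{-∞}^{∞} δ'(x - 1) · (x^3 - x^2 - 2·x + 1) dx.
1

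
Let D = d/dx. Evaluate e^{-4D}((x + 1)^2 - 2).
x^{2} - 6 x + 7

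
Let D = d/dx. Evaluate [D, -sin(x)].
- \cos{\left(x \right)}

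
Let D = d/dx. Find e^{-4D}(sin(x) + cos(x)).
\sqrt{2} \cos{\left(- x + \frac{\pi}{4} + 4 \right)}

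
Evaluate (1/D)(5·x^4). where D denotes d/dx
x^{5}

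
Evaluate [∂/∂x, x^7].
7 x^{6}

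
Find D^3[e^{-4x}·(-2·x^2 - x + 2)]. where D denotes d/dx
128 \left(x^{2} - x - 1\right) e^{- 4 x}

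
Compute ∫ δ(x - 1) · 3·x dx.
3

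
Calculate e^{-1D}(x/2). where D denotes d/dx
\frac{x}{2} - \frac{1}{2}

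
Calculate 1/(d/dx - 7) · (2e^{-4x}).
- \frac{2 e^{- 4 x}}{11}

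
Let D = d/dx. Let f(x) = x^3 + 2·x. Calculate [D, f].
3 x^{2} + 2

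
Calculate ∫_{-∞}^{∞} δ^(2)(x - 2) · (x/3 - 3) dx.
0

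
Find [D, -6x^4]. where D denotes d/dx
- 24 x^{3}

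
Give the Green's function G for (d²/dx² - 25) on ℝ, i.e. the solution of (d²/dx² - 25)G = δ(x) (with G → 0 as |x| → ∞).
-\frac{e^{-5|x|}}{10}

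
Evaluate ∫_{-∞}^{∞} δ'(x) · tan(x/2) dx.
- \frac{1}{2}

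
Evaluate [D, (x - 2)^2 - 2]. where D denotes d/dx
2 x - 4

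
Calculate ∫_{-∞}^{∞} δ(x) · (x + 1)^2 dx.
1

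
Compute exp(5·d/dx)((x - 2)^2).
x^{2} + 6 x + 9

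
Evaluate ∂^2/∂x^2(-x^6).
- 30 x^{4}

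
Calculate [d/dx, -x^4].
- 4 x^{3}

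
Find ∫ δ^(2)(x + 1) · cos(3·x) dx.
- 9 \cos{\left(3 \right)}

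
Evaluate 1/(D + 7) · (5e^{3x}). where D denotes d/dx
\frac{e^{3 x}}{2}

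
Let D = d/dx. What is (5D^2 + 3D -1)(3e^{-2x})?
39 e^{- 2 x}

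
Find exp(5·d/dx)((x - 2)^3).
x^{3} + 9 x^{2} + 27 x + 27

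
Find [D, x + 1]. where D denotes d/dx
1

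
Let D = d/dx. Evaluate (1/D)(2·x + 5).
x^{2} + 5 x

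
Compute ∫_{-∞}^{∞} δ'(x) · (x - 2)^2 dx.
4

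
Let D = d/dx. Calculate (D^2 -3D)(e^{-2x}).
10 e^{- 2 x}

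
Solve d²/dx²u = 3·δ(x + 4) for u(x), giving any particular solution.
\frac{3|x + 4|}{2}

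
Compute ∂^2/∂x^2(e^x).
e^{x}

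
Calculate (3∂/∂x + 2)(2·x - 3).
4 x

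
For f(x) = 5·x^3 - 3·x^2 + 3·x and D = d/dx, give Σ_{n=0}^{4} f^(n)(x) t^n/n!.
5 t^{3} + t^{2} \left(15 x - 3\right) + 3 t \left(5 x^{2} - 2 x + 1\right) + 5 x^{3} - 3 x^{2} + 3 x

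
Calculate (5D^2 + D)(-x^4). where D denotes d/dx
4 x^{2} \left(- x - 15\right)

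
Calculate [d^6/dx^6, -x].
-6\frac{d^{5}}{dx^{5}}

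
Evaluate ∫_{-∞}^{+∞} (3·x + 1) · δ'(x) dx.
-3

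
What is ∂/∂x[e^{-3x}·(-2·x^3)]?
6 x^{2} \left(x - 1\right) e^{- 3 x}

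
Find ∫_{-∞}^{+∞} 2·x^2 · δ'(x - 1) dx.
-4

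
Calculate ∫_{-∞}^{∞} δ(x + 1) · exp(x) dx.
e^{-1}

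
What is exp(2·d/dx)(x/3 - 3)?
\frac{x}{3} - \frac{7}{3}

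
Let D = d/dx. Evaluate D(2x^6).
12 x^{5}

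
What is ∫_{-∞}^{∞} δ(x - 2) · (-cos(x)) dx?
- \cos{\left(2 \right)}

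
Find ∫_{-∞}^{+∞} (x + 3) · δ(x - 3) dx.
6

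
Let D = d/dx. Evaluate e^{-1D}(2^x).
2^{x - 1}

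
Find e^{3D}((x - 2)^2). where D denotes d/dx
x^{2} + 2 x + 1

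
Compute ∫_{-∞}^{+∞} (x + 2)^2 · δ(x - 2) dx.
16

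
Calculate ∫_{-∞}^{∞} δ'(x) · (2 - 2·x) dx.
2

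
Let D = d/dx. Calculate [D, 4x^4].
16 x^{3}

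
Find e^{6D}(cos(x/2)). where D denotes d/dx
\cos{\left(\frac{x}{2} + 3 \right)}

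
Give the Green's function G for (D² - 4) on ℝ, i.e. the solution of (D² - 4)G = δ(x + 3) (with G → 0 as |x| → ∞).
-\frac{e^{-2|x + 3|}}{4}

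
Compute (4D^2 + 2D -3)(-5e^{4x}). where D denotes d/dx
- 345 e^{4 x}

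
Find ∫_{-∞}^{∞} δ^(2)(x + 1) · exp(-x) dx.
e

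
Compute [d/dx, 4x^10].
40 x^{9}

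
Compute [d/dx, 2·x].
2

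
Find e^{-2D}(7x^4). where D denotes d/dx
7 x^{4} - 56 x^{3} + 168 x^{2} - 224 x + 112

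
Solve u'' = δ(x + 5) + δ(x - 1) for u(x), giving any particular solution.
\frac{|x + 5|}{2} + \frac{|x - 1|}{2}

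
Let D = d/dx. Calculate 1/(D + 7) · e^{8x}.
\frac{e^{8 x}}{15}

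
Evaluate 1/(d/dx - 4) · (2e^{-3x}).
- \frac{2 e^{- 3 x}}{7}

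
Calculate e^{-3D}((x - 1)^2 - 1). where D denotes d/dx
x^{2} - 8 x + 15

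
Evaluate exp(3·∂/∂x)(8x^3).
8 x^{3} + 72 x^{2} + 216 x + 216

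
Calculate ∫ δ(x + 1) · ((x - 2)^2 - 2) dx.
7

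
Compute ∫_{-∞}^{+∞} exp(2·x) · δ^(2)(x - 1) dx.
4 e^{2}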